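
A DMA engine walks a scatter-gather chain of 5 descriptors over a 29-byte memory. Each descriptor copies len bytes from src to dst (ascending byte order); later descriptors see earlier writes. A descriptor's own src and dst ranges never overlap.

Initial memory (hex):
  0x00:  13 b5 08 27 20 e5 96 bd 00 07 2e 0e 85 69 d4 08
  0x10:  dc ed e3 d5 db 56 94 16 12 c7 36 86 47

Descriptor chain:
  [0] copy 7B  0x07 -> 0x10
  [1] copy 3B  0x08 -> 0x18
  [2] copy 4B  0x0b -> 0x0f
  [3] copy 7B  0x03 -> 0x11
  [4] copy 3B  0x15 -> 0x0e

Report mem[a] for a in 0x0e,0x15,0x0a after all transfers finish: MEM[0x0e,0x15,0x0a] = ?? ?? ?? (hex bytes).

[0] 0x07->0x10 len=7 : bd 00 07 2e 0e 85 69
[1] 0x08->0x18 len=3 : 00 07 2e
[2] 0x0b->0x0f len=4 : 0e 85 69 d4
[3] 0x03->0x11 len=7 : 27 20 e5 96 bd 00 07
[4] 0x15->0x0e len=3 : bd 00 07
query mem[0x0e]=0xbd, mem[0x15]=0xbd, mem[0x0a]=0x2e

MEM[0x0e,0x15,0x0a] = bd bd 2e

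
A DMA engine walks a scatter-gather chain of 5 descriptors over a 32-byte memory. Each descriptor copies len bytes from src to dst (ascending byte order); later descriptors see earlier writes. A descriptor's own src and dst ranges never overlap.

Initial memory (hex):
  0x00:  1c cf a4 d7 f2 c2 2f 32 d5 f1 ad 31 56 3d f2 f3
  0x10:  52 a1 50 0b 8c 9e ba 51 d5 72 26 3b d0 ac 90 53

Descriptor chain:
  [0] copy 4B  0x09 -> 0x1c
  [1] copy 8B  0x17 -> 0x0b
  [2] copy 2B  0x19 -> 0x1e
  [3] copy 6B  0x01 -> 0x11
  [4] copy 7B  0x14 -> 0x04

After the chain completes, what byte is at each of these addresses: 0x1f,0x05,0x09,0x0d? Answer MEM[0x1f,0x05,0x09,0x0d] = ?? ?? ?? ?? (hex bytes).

MEM[0x1f,0x05,0x09,0x0d] = 26 c2 72 72

[0] 0x09->0x1c len=4 : f1 ad 31 56
[1] 0x17->0x0b len=8 : 51 d5 72 26 3b f1 ad 31
[2] 0x19->0x1e len=2 : 72 26
[3] 0x01->0x11 len=6 : cf a4 d7 f2 c2 2f
[4] 0x14->0x04 len=7 : f2 c2 2f 51 d5 72 26
query mem[0x1f]=0x26, mem[0x05]=0xc2, mem[0x09]=0x72, mem[0x0d]=0x72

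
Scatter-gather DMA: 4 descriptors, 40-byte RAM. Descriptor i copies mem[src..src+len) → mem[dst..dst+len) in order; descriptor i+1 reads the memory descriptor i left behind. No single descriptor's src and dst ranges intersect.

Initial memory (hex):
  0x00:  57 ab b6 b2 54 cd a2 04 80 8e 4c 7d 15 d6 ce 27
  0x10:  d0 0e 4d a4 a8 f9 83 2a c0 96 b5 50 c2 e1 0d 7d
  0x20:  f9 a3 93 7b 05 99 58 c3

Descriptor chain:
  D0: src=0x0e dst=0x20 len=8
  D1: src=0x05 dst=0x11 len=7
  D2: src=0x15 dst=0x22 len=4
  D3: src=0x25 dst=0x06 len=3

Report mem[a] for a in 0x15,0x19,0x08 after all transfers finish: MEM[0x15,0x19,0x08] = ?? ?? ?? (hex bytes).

D0: mem[0x20..0x27] <- [ce 27 d0 0e 4d a4 a8 f9]
D1: mem[0x11..0x17] <- [cd a2 04 80 8e 4c 7d]
D2: mem[0x22..0x25] <- [8e 4c 7d c0]
D3: mem[0x06..0x08] <- [c0 a8 f9]
query mem[0x15]=0x8e, mem[0x19]=0x96, mem[0x08]=0xf9

MEM[0x15,0x19,0x08] = 8e 96 f9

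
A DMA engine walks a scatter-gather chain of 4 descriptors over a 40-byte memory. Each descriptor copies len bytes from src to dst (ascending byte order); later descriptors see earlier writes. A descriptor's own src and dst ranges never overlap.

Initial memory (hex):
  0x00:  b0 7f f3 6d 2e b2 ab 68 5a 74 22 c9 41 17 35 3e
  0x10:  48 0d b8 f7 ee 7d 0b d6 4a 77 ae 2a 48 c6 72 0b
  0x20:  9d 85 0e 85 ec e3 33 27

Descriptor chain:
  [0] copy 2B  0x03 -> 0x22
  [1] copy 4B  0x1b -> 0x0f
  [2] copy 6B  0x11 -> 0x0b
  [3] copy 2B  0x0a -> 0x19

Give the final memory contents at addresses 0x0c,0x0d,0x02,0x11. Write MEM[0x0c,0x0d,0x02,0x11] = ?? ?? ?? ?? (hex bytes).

MEM[0x0c,0x0d,0x02,0x11] = 72 f7 f3 c6

#0 dst[0x22+2] := {0x6d,0x2e}
#1 dst[0x0f+4] := {0x2a,0x48,0xc6,0x72}
#2 dst[0x0b+6] := {0xc6,0x72,0xf7,0xee,0x7d,0x0b}
#3 dst[0x19+2] := {0x22,0xc6}
query mem[0x0c]=0x72, mem[0x0d]=0xf7, mem[0x02]=0xf3, mem[0x11]=0xc6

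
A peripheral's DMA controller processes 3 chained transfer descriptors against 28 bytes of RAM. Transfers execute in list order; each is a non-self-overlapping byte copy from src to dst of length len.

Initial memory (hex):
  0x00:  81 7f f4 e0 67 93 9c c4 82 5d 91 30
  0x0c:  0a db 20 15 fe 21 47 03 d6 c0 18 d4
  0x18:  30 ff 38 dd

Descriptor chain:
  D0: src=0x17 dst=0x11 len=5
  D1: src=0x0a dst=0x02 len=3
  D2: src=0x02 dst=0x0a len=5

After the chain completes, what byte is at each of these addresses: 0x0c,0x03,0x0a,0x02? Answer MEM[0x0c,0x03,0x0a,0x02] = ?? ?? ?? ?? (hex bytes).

[0] 0x17->0x11 len=5 : d4 30 ff 38 dd
[1] 0x0a->0x02 len=3 : 91 30 0a
[2] 0x02->0x0a len=5 : 91 30 0a 93 9c
query mem[0x0c]=0x0a, mem[0x03]=0x30, mem[0x0a]=0x91, mem[0x02]=0x91

MEM[0x0c,0x03,0x0a,0x02] = 0a 30 91 91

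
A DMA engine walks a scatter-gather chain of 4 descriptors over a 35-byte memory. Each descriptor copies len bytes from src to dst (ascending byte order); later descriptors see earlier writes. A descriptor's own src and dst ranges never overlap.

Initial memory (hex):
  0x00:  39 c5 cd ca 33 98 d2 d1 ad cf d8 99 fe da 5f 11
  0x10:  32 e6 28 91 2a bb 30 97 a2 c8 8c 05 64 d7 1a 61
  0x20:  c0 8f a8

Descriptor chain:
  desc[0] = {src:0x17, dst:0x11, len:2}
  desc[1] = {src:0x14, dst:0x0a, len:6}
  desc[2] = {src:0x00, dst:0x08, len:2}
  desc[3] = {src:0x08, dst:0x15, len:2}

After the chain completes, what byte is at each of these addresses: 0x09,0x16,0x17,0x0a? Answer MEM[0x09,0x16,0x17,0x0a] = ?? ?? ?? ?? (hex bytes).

MEM[0x09,0x16,0x17,0x0a] = c5 c5 97 2a

D0: mem[0x11..0x12] <- [97 a2]
D1: mem[0x0a..0x0f] <- [2a bb 30 97 a2 c8]
D2: mem[0x08..0x09] <- [39 c5]
D3: mem[0x15..0x16] <- [39 c5]
query mem[0x09]=0xc5, mem[0x16]=0xc5, mem[0x17]=0x97, mem[0x0a]=0x2a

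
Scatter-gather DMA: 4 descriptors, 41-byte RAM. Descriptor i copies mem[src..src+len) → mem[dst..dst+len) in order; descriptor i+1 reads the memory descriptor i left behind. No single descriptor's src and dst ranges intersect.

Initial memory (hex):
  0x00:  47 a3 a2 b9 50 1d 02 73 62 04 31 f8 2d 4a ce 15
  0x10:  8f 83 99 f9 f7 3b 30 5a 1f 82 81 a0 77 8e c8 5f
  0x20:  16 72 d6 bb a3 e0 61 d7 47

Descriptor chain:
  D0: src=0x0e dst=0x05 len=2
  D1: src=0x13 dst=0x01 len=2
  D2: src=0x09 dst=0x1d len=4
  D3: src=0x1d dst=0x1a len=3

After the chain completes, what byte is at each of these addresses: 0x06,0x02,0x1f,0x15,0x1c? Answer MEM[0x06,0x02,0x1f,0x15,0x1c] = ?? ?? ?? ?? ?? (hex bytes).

D0: mem[0x05..0x06] <- [ce 15]
D1: mem[0x01..0x02] <- [f9 f7]
D2: mem[0x1d..0x20] <- [04 31 f8 2d]
D3: mem[0x1a..0x1c] <- [04 31 f8]
query mem[0x06]=0x15, mem[0x02]=0xf7, mem[0x1f]=0xf8, mem[0x15]=0x3b, mem[0x1c]=0xf8

MEM[0x06,0x02,0x1f,0x15,0x1c] = 15 f7 f8 3b f8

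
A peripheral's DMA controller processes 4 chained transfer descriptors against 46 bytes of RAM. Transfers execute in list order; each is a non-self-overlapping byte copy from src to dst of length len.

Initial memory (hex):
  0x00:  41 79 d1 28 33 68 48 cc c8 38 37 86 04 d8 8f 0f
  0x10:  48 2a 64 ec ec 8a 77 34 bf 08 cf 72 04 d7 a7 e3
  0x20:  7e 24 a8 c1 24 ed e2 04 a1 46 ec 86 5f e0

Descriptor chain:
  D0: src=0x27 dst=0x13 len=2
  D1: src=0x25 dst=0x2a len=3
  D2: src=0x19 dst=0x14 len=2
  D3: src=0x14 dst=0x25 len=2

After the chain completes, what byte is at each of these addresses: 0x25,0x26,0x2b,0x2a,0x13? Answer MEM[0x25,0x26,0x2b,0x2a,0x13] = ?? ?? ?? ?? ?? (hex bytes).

[0] 0x27->0x13 len=2 : 04 a1
[1] 0x25->0x2a len=3 : ed e2 04
[2] 0x19->0x14 len=2 : 08 cf
[3] 0x14->0x25 len=2 : 08 cf
query mem[0x25]=0x08, mem[0x26]=0xcf, mem[0x2b]=0xe2, mem[0x2a]=0xed, mem[0x13]=0x04

MEM[0x25,0x26,0x2b,0x2a,0x13] = 08 cf e2 ed 04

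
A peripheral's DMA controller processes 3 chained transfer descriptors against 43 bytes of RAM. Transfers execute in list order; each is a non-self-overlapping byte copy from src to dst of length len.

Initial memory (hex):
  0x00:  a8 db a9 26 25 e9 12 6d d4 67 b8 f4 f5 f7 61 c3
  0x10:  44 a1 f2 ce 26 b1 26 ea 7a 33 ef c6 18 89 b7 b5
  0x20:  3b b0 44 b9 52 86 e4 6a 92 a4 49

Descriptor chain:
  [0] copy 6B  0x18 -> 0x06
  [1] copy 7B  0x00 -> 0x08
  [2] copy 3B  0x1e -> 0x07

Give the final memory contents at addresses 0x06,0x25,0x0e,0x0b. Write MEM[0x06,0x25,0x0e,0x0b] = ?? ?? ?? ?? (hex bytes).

  after D0: wrote 6B at 0x06 = 7a33efc61889
  after D1: wrote 7B at 0x08 = a8dba92625e97a
  after D2: wrote 3B at 0x07 = b7b53b
query mem[0x06]=0x7a, mem[0x25]=0x86, mem[0x0e]=0x7a, mem[0x0b]=0x26

MEM[0x06,0x25,0x0e,0x0b] = 7a 86 7a 26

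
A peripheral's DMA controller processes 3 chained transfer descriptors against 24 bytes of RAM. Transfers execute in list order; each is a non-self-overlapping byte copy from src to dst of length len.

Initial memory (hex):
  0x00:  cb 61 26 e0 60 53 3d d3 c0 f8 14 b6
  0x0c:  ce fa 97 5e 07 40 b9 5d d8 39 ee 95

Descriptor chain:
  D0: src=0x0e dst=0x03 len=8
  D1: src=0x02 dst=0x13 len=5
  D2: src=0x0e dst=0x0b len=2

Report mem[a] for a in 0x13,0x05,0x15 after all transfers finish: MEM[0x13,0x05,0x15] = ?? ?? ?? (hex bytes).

D0: mem[0x03..0x0a] <- [97 5e 07 40 b9 5d d8 39]
D1: mem[0x13..0x17] <- [26 97 5e 07 40]
D2: mem[0x0b..0x0c] <- [97 5e]
query mem[0x13]=0x26, mem[0x05]=0x07, mem[0x15]=0x5e

MEM[0x13,0x05,0x15] = 26 07 5e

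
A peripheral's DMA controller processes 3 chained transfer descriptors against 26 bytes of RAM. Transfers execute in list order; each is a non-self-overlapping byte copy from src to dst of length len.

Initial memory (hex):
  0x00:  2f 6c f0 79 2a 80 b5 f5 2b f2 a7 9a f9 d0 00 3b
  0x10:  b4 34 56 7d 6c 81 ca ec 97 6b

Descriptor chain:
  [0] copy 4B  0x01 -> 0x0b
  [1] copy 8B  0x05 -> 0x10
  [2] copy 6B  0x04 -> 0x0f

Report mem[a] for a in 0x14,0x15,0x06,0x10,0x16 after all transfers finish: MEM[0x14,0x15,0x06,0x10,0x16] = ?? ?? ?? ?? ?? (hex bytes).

#0 dst[0x0b+4] := {0x6c,0xf0,0x79,0x2a}
#1 dst[0x10+8] := {0x80,0xb5,0xf5,0x2b,0xf2,0xa7,0x6c,0xf0}
#2 dst[0x0f+6] := {0x2a,0x80,0xb5,0xf5,0x2b,0xf2}
query mem[0x14]=0xf2, mem[0x15]=0xa7, mem[0x06]=0xb5, mem[0x10]=0x80, mem[0x16]=0x6c

MEM[0x14,0x15,0x06,0x10,0x16] = f2 a7 b5 80 6c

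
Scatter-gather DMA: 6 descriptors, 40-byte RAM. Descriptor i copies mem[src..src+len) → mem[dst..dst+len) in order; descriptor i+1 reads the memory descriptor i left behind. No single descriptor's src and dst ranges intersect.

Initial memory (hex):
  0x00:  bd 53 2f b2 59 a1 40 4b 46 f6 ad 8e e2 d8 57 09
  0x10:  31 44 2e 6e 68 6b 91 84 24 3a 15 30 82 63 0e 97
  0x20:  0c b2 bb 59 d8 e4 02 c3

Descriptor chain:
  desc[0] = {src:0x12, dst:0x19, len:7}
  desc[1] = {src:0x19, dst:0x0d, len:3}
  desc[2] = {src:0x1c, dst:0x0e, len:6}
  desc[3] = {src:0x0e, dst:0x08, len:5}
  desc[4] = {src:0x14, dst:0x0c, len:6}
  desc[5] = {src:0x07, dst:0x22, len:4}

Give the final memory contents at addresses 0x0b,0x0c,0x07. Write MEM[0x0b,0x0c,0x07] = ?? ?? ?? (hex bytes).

  after D0: wrote 7B at 0x19 = 2e6e686b918424
  after D1: wrote 3B at 0x0d = 2e6e68
  after D2: wrote 6B at 0x0e = 6b9184240cb2
  after D3: wrote 5B at 0x08 = 6b9184240c
  after D4: wrote 6B at 0x0c = 686b9184242e
  after D5: wrote 4B at 0x22 = 4b6b9184
query mem[0x0b]=0x24, mem[0x0c]=0x68, mem[0x07]=0x4b

MEM[0x0b,0x0c,0x07] = 24 68 4b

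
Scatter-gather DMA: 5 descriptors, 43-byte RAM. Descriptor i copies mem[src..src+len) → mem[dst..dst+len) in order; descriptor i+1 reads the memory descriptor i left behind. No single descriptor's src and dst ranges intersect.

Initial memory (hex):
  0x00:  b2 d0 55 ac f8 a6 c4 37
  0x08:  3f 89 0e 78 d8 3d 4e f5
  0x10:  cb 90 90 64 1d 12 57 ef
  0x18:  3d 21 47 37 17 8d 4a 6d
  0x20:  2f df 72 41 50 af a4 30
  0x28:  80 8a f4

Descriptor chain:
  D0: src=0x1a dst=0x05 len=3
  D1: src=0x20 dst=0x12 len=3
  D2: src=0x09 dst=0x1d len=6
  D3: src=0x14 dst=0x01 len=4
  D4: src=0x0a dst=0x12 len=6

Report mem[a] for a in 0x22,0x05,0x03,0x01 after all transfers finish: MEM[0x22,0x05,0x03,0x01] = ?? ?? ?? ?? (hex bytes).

MEM[0x22,0x05,0x03,0x01] = 4e 47 57 72

D0: mem[0x05..0x07] <- [47 37 17]
D1: mem[0x12..0x14] <- [2f df 72]
D2: mem[0x1d..0x22] <- [89 0e 78 d8 3d 4e]
D3: mem[0x01..0x04] <- [72 12 57 ef]
D4: mem[0x12..0x17] <- [0e 78 d8 3d 4e f5]
query mem[0x22]=0x4e, mem[0x05]=0x47, mem[0x03]=0x57, mem[0x01]=0x72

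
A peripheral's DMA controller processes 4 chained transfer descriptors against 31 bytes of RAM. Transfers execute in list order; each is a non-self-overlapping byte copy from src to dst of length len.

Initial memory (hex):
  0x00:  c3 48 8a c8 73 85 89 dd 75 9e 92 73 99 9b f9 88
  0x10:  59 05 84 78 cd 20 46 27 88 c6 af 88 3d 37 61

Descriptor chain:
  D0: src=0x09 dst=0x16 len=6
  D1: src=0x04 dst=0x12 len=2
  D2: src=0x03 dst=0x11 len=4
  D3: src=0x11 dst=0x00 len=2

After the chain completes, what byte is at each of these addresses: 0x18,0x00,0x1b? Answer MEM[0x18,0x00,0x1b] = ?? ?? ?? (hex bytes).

[0] 0x09->0x16 len=6 : 9e 92 73 99 9b f9
[1] 0x04->0x12 len=2 : 73 85
[2] 0x03->0x11 len=4 : c8 73 85 89
[3] 0x11->0x00 len=2 : c8 73
query mem[0x18]=0x73, mem[0x00]=0xc8, mem[0x1b]=0xf9

MEM[0x18,0x00,0x1b] = 73 c8 f9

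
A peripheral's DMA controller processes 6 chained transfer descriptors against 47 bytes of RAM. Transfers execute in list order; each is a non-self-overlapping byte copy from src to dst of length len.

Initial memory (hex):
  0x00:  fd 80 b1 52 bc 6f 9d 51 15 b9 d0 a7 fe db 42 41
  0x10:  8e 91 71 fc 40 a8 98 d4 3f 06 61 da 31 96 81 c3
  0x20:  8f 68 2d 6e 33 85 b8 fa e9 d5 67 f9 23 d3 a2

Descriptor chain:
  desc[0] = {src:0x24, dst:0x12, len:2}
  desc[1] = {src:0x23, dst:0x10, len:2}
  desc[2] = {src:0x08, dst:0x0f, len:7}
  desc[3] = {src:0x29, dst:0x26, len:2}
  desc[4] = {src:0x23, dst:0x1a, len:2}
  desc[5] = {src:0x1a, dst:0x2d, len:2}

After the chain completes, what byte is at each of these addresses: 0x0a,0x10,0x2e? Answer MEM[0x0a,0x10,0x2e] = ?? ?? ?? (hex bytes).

MEM[0x0a,0x10,0x2e] = d0 b9 33

  after D0: wrote 2B at 0x12 = 3385
  after D1: wrote 2B at 0x10 = 6e33
  after D2: wrote 7B at 0x0f = 15b9d0a7fedb42
  after D3: wrote 2B at 0x26 = d567
  after D4: wrote 2B at 0x1a = 6e33
  after D5: wrote 2B at 0x2d = 6e33
query mem[0x0a]=0xd0, mem[0x10]=0xb9, mem[0x2e]=0x33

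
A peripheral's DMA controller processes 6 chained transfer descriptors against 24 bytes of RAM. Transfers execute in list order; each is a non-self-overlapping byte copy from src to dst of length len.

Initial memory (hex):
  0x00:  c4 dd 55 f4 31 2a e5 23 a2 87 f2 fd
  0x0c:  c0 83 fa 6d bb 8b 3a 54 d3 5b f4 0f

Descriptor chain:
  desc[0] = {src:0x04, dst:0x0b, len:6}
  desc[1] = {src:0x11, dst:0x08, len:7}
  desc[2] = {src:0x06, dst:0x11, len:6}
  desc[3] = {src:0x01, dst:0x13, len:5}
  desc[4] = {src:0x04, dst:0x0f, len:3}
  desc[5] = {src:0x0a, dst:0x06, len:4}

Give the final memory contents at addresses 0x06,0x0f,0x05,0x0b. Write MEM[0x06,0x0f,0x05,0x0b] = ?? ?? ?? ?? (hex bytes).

MEM[0x06,0x0f,0x05,0x0b] = 54 31 2a d3

[0] 0x04->0x0b len=6 : 31 2a e5 23 a2 87
[1] 0x11->0x08 len=7 : 8b 3a 54 d3 5b f4 0f
[2] 0x06->0x11 len=6 : e5 23 8b 3a 54 d3
[3] 0x01->0x13 len=5 : dd 55 f4 31 2a
[4] 0x04->0x0f len=3 : 31 2a e5
[5] 0x0a->0x06 len=4 : 54 d3 5b f4
query mem[0x06]=0x54, mem[0x0f]=0x31, mem[0x05]=0x2a, mem[0x0b]=0xd3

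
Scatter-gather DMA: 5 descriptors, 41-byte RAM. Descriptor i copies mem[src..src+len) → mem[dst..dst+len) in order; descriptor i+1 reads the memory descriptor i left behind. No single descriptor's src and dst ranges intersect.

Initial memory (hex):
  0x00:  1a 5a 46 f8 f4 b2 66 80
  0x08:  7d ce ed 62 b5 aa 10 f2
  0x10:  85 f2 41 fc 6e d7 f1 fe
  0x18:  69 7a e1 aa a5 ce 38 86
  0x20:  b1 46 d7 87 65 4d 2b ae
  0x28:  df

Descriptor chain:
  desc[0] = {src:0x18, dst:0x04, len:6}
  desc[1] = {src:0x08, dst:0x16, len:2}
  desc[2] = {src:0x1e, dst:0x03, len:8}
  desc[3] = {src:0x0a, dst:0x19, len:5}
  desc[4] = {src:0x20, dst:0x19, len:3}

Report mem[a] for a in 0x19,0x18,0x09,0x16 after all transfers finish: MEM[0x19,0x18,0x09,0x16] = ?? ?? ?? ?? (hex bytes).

[0] 0x18->0x04 len=6 : 69 7a e1 aa a5 ce
[1] 0x08->0x16 len=2 : a5 ce
[2] 0x1e->0x03 len=8 : 38 86 b1 46 d7 87 65 4d
[3] 0x0a->0x19 len=5 : 4d 62 b5 aa 10
[4] 0x20->0x19 len=3 : b1 46 d7
query mem[0x19]=0xb1, mem[0x18]=0x69, mem[0x09]=0x65, mem[0x16]=0xa5

MEM[0x19,0x18,0x09,0x16] = b1 69 65 a5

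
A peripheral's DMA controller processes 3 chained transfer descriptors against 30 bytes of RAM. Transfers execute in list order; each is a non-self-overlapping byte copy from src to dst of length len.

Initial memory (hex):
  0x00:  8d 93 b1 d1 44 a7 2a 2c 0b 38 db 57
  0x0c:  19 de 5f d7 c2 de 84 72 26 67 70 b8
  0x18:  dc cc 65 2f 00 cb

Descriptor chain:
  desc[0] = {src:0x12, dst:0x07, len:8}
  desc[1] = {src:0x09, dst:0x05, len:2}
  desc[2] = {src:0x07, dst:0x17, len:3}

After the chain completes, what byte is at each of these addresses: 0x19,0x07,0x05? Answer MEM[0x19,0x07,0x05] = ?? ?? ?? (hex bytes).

MEM[0x19,0x07,0x05] = 26 84 26

#0 dst[0x07+8] := {0x84,0x72,0x26,0x67,0x70,0xb8,0xdc,0xcc}
#1 dst[0x05+2] := {0x26,0x67}
#2 dst[0x17+3] := {0x84,0x72,0x26}
query mem[0x19]=0x26, mem[0x07]=0x84, mem[0x05]=0x26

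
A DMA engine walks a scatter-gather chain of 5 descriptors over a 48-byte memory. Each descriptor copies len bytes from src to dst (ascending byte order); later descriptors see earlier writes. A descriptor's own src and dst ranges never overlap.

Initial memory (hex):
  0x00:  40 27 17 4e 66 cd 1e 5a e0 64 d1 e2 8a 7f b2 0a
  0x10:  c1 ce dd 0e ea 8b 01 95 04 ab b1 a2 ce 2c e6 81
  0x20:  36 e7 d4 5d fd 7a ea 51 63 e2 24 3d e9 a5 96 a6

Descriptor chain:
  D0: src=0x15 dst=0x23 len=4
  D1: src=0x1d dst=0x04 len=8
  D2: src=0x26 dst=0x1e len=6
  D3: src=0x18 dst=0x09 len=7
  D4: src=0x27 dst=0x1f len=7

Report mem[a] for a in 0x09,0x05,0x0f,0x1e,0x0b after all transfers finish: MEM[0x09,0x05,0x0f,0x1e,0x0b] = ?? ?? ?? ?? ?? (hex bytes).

[0] 0x15->0x23 len=4 : 8b 01 95 04
[1] 0x1d->0x04 len=8 : 2c e6 81 36 e7 d4 8b 01
[2] 0x26->0x1e len=6 : 04 51 63 e2 24 3d
[3] 0x18->0x09 len=7 : 04 ab b1 a2 ce 2c 04
[4] 0x27->0x1f len=7 : 51 63 e2 24 3d e9 a5
query mem[0x09]=0x04, mem[0x05]=0xe6, mem[0x0f]=0x04, mem[0x1e]=0x04, mem[0x0b]=0xb1

MEM[0x09,0x05,0x0f,0x1e,0x0b] = 04 e6 04 04 b1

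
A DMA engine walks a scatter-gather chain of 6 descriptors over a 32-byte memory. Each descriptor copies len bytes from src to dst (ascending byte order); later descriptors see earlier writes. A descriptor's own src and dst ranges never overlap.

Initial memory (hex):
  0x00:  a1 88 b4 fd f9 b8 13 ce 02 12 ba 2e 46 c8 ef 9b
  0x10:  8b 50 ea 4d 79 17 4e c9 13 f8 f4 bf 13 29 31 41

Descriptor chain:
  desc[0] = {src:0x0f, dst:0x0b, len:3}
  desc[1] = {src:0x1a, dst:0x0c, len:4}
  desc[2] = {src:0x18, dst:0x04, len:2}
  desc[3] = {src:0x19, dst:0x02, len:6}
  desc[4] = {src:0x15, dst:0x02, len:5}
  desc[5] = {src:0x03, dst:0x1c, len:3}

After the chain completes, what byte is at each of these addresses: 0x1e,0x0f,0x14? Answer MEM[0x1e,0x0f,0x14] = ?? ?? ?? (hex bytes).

[0] 0x0f->0x0b len=3 : 9b 8b 50
[1] 0x1a->0x0c len=4 : f4 bf 13 29
[2] 0x18->0x04 len=2 : 13 f8
[3] 0x19->0x02 len=6 : f8 f4 bf 13 29 31
[4] 0x15->0x02 len=5 : 17 4e c9 13 f8
[5] 0x03->0x1c len=3 : 4e c9 13
query mem[0x1e]=0x13, mem[0x0f]=0x29, mem[0x14]=0x79

MEM[0x1e,0x0f,0x14] = 13 29 79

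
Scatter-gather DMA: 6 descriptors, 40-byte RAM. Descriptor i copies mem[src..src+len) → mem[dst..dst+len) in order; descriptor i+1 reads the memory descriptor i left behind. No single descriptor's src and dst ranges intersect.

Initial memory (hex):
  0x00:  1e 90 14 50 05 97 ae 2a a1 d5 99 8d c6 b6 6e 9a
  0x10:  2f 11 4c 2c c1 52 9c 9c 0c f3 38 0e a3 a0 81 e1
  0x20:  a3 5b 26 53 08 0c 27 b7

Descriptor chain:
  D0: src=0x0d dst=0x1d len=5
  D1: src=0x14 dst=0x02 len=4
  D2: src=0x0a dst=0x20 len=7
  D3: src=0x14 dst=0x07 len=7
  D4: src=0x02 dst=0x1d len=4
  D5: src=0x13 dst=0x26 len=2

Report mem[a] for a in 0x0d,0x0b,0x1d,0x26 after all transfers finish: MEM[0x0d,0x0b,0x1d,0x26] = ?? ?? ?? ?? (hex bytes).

MEM[0x0d,0x0b,0x1d,0x26] = 38 0c c1 2c

D0: mem[0x1d..0x21] <- [b6 6e 9a 2f 11]
D1: mem[0x02..0x05] <- [c1 52 9c 9c]
D2: mem[0x20..0x26] <- [99 8d c6 b6 6e 9a 2f]
D3: mem[0x07..0x0d] <- [c1 52 9c 9c 0c f3 38]
D4: mem[0x1d..0x20] <- [c1 52 9c 9c]
D5: mem[0x26..0x27] <- [2c c1]
query mem[0x0d]=0x38, mem[0x0b]=0x0c, mem[0x1d]=0xc1, mem[0x26]=0x2c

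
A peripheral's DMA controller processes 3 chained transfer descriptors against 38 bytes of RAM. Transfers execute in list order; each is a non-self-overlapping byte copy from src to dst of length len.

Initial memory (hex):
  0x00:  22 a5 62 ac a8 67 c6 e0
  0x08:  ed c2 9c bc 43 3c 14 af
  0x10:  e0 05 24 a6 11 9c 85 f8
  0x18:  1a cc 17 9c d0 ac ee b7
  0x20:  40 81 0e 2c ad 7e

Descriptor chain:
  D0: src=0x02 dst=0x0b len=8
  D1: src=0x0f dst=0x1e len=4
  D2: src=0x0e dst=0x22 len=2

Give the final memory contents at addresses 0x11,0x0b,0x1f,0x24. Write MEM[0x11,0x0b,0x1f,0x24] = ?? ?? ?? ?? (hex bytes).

[0] 0x02->0x0b len=8 : 62 ac a8 67 c6 e0 ed c2
[1] 0x0f->0x1e len=4 : c6 e0 ed c2
[2] 0x0e->0x22 len=2 : 67 c6
query mem[0x11]=0xed, mem[0x0b]=0x62, mem[0x1f]=0xe0, mem[0x24]=0xad

MEM[0x11,0x0b,0x1f,0x24] = ed 62 e0 ad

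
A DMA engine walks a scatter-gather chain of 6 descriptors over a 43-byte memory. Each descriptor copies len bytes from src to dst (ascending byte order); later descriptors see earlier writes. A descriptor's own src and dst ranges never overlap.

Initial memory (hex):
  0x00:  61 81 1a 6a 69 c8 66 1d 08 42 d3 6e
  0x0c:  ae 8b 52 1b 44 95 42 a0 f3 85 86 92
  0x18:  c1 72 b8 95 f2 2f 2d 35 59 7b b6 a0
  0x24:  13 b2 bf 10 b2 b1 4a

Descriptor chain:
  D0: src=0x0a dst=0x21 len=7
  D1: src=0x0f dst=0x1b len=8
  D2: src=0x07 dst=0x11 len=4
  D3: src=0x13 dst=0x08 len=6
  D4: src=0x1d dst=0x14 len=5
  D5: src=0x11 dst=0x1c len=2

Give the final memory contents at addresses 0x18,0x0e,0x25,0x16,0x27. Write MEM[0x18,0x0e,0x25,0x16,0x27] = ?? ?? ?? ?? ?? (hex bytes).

D0: mem[0x21..0x27] <- [d3 6e ae 8b 52 1b 44]
D1: mem[0x1b..0x22] <- [1b 44 95 42 a0 f3 85 86]
D2: mem[0x11..0x14] <- [1d 08 42 d3]
D3: mem[0x08..0x0d] <- [42 d3 85 86 92 c1]
D4: mem[0x14..0x18] <- [95 42 a0 f3 85]
D5: mem[0x1c..0x1d] <- [1d 08]
query mem[0x18]=0x85, mem[0x0e]=0x52, mem[0x25]=0x52, mem[0x16]=0xa0, mem[0x27]=0x44

MEM[0x18,0x0e,0x25,0x16,0x27] = 85 52 52 a0 44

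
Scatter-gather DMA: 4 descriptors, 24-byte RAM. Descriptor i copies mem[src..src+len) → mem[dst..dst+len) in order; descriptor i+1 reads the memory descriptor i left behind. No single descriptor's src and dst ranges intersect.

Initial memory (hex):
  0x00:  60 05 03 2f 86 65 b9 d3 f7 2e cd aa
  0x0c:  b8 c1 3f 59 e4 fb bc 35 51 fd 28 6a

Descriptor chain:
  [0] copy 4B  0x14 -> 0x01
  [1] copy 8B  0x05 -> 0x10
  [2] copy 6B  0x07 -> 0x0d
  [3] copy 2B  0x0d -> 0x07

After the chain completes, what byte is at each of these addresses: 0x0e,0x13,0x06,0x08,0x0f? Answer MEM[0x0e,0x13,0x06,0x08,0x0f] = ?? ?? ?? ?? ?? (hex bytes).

MEM[0x0e,0x13,0x06,0x08,0x0f] = f7 f7 b9 f7 2e

  after D0: wrote 4B at 0x01 = 51fd286a
  after D1: wrote 8B at 0x10 = 65b9d3f72ecdaab8
  after D2: wrote 6B at 0x0d = d3f72ecdaab8
  after D3: wrote 2B at 0x07 = d3f7
query mem[0x0e]=0xf7, mem[0x13]=0xf7, mem[0x06]=0xb9, mem[0x08]=0xf7, mem[0x0f]=0x2e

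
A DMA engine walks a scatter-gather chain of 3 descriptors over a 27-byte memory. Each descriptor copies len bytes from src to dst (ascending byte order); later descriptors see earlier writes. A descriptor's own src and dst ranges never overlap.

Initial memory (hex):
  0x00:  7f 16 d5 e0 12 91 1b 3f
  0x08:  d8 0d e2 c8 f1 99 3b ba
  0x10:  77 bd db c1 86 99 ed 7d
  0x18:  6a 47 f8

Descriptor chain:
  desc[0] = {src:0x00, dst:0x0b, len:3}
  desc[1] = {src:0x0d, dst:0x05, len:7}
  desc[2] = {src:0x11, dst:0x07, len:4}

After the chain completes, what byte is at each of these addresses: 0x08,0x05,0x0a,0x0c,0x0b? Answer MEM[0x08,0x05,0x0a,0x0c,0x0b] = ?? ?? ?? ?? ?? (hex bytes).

MEM[0x08,0x05,0x0a,0x0c,0x0b] = db d5 86 16 c1

[0] 0x00->0x0b len=3 : 7f 16 d5
[1] 0x0d->0x05 len=7 : d5 3b ba 77 bd db c1
[2] 0x11->0x07 len=4 : bd db c1 86
query mem[0x08]=0xdb, mem[0x05]=0xd5, mem[0x0a]=0x86, mem[0x0c]=0x16, mem[0x0b]=0xc1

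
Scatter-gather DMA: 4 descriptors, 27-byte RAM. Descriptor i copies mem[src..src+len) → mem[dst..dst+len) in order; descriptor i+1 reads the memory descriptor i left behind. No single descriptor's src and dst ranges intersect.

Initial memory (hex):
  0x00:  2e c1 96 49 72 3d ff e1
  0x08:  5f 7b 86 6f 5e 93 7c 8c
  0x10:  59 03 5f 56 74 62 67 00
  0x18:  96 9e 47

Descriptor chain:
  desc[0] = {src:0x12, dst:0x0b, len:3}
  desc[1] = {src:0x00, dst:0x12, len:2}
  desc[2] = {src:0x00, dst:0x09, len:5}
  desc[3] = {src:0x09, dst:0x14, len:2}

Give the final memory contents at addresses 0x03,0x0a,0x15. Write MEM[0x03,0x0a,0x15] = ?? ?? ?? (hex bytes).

D0: mem[0x0b..0x0d] <- [5f 56 74]
D1: mem[0x12..0x13] <- [2e c1]
D2: mem[0x09..0x0d] <- [2e c1 96 49 72]
D3: mem[0x14..0x15] <- [2e c1]
query mem[0x03]=0x49, mem[0x0a]=0xc1, mem[0x15]=0xc1

MEM[0x03,0x0a,0x15] = 49 c1 c1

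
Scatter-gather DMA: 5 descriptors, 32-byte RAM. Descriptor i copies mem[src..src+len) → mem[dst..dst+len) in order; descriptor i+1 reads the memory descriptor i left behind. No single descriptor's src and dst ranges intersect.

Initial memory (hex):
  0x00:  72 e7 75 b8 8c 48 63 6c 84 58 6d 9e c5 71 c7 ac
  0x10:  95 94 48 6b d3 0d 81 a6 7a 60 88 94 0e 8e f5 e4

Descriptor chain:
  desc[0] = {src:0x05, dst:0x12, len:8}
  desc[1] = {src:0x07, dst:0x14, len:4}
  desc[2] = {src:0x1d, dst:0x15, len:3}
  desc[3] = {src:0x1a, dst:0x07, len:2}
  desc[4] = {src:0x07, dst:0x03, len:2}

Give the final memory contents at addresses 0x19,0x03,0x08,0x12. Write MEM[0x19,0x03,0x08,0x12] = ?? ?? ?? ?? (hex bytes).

MEM[0x19,0x03,0x08,0x12] = c5 88 94 48

#0 dst[0x12+8] := {0x48,0x63,0x6c,0x84,0x58,0x6d,0x9e,0xc5}
#1 dst[0x14+4] := {0x6c,0x84,0x58,0x6d}
#2 dst[0x15+3] := {0x8e,0xf5,0xe4}
#3 dst[0x07+2] := {0x88,0x94}
#4 dst[0x03+2] := {0x88,0x94}
query mem[0x19]=0xc5, mem[0x03]=0x88, mem[0x08]=0x94, mem[0x12]=0x48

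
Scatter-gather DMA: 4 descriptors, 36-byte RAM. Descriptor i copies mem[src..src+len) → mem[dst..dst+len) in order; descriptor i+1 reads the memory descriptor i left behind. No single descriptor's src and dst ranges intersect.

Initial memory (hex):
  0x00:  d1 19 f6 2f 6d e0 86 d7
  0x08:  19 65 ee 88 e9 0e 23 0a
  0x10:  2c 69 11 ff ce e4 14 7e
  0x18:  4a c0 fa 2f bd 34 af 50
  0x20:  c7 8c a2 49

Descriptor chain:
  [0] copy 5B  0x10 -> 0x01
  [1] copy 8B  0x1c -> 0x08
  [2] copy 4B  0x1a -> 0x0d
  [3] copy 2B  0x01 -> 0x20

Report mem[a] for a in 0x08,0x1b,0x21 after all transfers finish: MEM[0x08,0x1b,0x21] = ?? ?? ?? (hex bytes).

[0] 0x10->0x01 len=5 : 2c 69 11 ff ce
[1] 0x1c->0x08 len=8 : bd 34 af 50 c7 8c a2 49
[2] 0x1a->0x0d len=4 : fa 2f bd 34
[3] 0x01->0x20 len=2 : 2c 69
query mem[0x08]=0xbd, mem[0x1b]=0x2f, mem[0x21]=0x69

MEM[0x08,0x1b,0x21] = bd 2f 69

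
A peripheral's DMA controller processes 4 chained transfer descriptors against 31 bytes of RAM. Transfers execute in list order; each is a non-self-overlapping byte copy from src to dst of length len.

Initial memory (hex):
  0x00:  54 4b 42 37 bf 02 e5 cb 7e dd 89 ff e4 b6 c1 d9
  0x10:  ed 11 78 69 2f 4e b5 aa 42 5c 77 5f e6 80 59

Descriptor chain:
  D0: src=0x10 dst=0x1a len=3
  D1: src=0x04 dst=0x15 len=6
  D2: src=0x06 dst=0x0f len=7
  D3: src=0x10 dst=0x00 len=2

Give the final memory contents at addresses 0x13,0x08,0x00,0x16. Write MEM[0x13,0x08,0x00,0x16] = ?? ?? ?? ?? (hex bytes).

MEM[0x13,0x08,0x00,0x16] = 89 7e cb 02

[0] 0x10->0x1a len=3 : ed 11 78
[1] 0x04->0x15 len=6 : bf 02 e5 cb 7e dd
[2] 0x06->0x0f len=7 : e5 cb 7e dd 89 ff e4
[3] 0x10->0x00 len=2 : cb 7e
query mem[0x13]=0x89, mem[0x08]=0x7e, mem[0x00]=0xcb, mem[0x16]=0x02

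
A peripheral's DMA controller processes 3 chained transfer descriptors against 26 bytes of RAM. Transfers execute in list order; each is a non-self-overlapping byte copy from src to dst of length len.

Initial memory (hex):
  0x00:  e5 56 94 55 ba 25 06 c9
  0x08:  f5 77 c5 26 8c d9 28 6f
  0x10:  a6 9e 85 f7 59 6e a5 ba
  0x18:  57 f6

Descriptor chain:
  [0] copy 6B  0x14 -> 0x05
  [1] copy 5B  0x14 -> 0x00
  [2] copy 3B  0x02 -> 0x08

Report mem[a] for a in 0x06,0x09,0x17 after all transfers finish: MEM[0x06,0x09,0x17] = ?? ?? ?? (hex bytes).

D0: mem[0x05..0x0a] <- [59 6e a5 ba 57 f6]
D1: mem[0x00..0x04] <- [59 6e a5 ba 57]
D2: mem[0x08..0x0a] <- [a5 ba 57]
query mem[0x06]=0x6e, mem[0x09]=0xba, mem[0x17]=0xba

MEM[0x06,0x09,0x17] = 6e ba ba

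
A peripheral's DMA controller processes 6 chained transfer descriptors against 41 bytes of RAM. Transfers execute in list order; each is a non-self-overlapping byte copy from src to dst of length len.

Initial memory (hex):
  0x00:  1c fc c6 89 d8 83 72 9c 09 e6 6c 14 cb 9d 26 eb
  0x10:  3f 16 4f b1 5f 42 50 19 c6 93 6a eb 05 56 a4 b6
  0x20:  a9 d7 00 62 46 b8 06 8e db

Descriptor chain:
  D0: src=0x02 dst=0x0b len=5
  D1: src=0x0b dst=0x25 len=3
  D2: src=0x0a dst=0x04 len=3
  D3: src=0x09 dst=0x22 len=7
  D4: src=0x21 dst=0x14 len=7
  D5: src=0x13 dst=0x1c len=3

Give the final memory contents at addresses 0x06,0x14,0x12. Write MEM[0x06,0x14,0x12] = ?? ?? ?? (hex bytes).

MEM[0x06,0x14,0x12] = 89 d7 4f

D0: mem[0x0b..0x0f] <- [c6 89 d8 83 72]
D1: mem[0x25..0x27] <- [c6 89 d8]
D2: mem[0x04..0x06] <- [6c c6 89]
D3: mem[0x22..0x28] <- [e6 6c c6 89 d8 83 72]
D4: mem[0x14..0x1a] <- [d7 e6 6c c6 89 d8 83]
D5: mem[0x1c..0x1e] <- [b1 d7 e6]
query mem[0x06]=0x89, mem[0x14]=0xd7, mem[0x12]=0x4f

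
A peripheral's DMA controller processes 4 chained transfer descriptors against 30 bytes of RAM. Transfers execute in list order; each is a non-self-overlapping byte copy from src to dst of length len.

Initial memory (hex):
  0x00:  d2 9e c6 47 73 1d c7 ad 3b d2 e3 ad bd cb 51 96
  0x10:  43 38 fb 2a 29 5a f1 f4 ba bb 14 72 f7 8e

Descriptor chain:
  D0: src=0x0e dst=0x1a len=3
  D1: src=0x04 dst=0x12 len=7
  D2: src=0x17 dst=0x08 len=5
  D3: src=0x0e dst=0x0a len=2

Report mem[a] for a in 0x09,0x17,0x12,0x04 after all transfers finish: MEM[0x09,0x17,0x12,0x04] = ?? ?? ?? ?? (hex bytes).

MEM[0x09,0x17,0x12,0x04] = e3 d2 73 73

[0] 0x0e->0x1a len=3 : 51 96 43
[1] 0x04->0x12 len=7 : 73 1d c7 ad 3b d2 e3
[2] 0x17->0x08 len=5 : d2 e3 bb 51 96
[3] 0x0e->0x0a len=2 : 51 96
query mem[0x09]=0xe3, mem[0x17]=0xd2, mem[0x12]=0x73, mem[0x04]=0x73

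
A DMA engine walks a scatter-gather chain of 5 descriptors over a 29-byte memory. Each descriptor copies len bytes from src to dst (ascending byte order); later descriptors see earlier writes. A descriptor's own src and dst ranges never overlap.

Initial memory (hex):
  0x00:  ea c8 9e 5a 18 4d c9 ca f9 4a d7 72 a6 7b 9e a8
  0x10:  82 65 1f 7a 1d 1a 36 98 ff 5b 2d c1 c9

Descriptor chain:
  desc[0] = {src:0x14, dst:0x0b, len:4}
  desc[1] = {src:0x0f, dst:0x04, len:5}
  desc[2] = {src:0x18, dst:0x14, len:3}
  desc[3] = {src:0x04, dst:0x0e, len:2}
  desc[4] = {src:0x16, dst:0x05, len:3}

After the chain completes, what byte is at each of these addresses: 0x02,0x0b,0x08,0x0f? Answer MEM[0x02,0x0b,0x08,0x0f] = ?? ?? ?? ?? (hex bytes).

  after D0: wrote 4B at 0x0b = 1d1a3698
  after D1: wrote 5B at 0x04 = a882651f7a
  after D2: wrote 3B at 0x14 = ff5b2d
  after D3: wrote 2B at 0x0e = a882
  after D4: wrote 3B at 0x05 = 2d98ff
query mem[0x02]=0x9e, mem[0x0b]=0x1d, mem[0x08]=0x7a, mem[0x0f]=0x82

MEM[0x02,0x0b,0x08,0x0f] = 9e 1d 7a 82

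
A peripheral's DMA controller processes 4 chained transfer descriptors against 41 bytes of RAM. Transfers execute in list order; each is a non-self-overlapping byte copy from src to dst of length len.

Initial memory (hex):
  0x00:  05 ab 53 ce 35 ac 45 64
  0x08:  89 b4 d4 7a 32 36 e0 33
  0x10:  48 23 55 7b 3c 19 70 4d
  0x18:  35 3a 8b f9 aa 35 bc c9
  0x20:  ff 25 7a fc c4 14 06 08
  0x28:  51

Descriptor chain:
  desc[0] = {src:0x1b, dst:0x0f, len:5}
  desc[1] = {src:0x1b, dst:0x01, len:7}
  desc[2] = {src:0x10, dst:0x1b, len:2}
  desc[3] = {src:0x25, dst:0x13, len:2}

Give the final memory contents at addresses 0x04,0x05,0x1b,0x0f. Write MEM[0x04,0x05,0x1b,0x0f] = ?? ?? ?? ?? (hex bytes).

MEM[0x04,0x05,0x1b,0x0f] = bc c9 aa f9

#0 dst[0x0f+5] := {0xf9,0xaa,0x35,0xbc,0xc9}
#1 dst[0x01+7] := {0xf9,0xaa,0x35,0xbc,0xc9,0xff,0x25}
#2 dst[0x1b+2] := {0xaa,0x35}
#3 dst[0x13+2] := {0x14,0x06}
query mem[0x04]=0xbc, mem[0x05]=0xc9, mem[0x1b]=0xaa, mem[0x0f]=0xf9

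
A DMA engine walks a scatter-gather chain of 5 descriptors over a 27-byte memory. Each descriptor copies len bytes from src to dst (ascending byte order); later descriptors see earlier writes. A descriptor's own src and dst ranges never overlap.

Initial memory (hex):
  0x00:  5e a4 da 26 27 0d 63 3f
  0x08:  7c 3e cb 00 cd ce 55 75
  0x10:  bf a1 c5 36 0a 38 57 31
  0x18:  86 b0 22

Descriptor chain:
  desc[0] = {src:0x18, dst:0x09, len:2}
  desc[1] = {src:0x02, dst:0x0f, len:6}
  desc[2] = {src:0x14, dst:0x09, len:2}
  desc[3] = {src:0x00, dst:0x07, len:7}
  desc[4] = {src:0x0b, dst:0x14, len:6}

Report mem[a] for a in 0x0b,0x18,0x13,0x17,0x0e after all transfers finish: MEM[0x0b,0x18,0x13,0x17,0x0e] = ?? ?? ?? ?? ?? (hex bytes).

MEM[0x0b,0x18,0x13,0x17,0x0e] = 27 da 63 55 55

  after D0: wrote 2B at 0x09 = 86b0
  after D1: wrote 6B at 0x0f = da26270d633f
  after D2: wrote 2B at 0x09 = 3f38
  after D3: wrote 7B at 0x07 = 5ea4da26270d63
  after D4: wrote 6B at 0x14 = 270d6355da26
query mem[0x0b]=0x27, mem[0x18]=0xda, mem[0x13]=0x63, mem[0x17]=0x55, mem[0x0e]=0x55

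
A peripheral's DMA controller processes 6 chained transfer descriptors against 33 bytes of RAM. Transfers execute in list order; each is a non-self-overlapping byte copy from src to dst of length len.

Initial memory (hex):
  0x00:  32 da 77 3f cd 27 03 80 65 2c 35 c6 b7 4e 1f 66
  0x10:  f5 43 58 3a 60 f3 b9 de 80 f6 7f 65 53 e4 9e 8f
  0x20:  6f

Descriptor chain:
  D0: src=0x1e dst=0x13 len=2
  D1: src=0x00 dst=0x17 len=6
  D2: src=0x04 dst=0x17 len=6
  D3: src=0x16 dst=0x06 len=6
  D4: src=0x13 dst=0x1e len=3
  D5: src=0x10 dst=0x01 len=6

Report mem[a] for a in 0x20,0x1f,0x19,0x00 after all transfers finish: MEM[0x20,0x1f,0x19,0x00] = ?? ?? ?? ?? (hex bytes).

MEM[0x20,0x1f,0x19,0x00] = f3 8f 03 32

#0 dst[0x13+2] := {0x9e,0x8f}
#1 dst[0x17+6] := {0x32,0xda,0x77,0x3f,0xcd,0x27}
#2 dst[0x17+6] := {0xcd,0x27,0x03,0x80,0x65,0x2c}
#3 dst[0x06+6] := {0xb9,0xcd,0x27,0x03,0x80,0x65}
#4 dst[0x1e+3] := {0x9e,0x8f,0xf3}
#5 dst[0x01+6] := {0xf5,0x43,0x58,0x9e,0x8f,0xf3}
query mem[0x20]=0xf3, mem[0x1f]=0x8f, mem[0x19]=0x03, mem[0x00]=0x32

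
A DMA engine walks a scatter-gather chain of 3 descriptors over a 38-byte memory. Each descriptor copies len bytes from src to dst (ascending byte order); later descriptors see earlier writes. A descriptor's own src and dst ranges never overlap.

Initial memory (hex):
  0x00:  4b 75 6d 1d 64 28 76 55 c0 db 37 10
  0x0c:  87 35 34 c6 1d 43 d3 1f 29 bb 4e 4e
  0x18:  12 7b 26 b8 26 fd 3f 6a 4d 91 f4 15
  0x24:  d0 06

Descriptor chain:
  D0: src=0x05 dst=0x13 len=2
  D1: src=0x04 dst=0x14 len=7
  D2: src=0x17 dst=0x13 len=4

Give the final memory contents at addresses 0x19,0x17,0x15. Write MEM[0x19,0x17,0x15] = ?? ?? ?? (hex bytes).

[0] 0x05->0x13 len=2 : 28 76
[1] 0x04->0x14 len=7 : 64 28 76 55 c0 db 37
[2] 0x17->0x13 len=4 : 55 c0 db 37
query mem[0x19]=0xdb, mem[0x17]=0x55, mem[0x15]=0xdb

MEM[0x19,0x17,0x15] = db 55 db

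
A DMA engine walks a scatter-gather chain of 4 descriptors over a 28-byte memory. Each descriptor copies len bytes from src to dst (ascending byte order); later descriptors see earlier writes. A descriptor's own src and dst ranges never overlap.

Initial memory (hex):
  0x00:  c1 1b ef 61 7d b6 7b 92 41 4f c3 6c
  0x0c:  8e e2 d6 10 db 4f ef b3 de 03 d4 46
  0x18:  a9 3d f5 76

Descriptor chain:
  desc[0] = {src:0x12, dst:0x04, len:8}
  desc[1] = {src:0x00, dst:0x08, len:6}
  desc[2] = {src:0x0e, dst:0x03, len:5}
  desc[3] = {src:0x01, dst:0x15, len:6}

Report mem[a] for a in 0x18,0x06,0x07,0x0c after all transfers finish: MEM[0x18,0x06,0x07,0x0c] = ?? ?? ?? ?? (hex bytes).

MEM[0x18,0x06,0x07,0x0c] = 10 4f ef ef

[0] 0x12->0x04 len=8 : ef b3 de 03 d4 46 a9 3d
[1] 0x00->0x08 len=6 : c1 1b ef 61 ef b3
[2] 0x0e->0x03 len=5 : d6 10 db 4f ef
[3] 0x01->0x15 len=6 : 1b ef d6 10 db 4f
query mem[0x18]=0x10, mem[0x06]=0x4f, mem[0x07]=0xef, mem[0x0c]=0xef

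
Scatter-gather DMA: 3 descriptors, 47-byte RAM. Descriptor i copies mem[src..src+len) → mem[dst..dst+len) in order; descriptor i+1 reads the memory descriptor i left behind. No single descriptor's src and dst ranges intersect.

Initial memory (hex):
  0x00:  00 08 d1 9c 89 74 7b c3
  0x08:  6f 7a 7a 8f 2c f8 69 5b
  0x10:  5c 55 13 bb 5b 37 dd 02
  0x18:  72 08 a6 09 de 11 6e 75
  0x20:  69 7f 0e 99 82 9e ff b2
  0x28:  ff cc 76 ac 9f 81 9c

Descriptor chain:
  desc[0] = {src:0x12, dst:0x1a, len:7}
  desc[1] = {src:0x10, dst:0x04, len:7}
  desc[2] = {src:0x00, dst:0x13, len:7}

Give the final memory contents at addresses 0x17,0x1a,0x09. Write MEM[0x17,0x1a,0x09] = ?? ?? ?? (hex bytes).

MEM[0x17,0x1a,0x09] = 5c 13 37

[0] 0x12->0x1a len=7 : 13 bb 5b 37 dd 02 72
[1] 0x10->0x04 len=7 : 5c 55 13 bb 5b 37 dd
[2] 0x00->0x13 len=7 : 00 08 d1 9c 5c 55 13
query mem[0x17]=0x5c, mem[0x1a]=0x13, mem[0x09]=0x37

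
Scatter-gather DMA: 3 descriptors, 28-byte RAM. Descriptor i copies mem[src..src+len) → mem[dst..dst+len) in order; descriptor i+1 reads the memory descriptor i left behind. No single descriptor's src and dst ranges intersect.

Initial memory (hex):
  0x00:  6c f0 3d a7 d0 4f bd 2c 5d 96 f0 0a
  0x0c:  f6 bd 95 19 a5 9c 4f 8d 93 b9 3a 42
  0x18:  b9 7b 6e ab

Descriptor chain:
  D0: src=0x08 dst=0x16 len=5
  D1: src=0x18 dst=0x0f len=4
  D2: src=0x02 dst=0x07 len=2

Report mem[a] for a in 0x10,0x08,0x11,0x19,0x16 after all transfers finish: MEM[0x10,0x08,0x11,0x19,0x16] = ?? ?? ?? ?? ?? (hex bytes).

MEM[0x10,0x08,0x11,0x19,0x16] = 0a a7 f6 0a 5d

[0] 0x08->0x16 len=5 : 5d 96 f0 0a f6
[1] 0x18->0x0f len=4 : f0 0a f6 ab
[2] 0x02->0x07 len=2 : 3d a7
query mem[0x10]=0x0a, mem[0x08]=0xa7, mem[0x11]=0xf6, mem[0x19]=0x0a, mem[0x16]=0x5d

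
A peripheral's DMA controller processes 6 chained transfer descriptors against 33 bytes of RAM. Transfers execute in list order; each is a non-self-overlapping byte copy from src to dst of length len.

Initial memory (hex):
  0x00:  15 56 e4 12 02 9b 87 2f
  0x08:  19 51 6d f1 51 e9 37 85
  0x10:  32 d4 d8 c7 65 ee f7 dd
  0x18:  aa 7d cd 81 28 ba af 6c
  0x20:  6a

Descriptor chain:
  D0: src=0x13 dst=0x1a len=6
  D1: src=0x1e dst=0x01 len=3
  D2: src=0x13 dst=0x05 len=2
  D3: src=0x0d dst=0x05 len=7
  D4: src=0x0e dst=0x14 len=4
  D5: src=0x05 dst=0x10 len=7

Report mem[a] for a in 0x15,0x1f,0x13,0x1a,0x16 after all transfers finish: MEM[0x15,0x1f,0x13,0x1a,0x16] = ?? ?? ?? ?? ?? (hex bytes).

MEM[0x15,0x1f,0x13,0x1a,0x16] = d8 aa 32 c7 c7

#0 dst[0x1a+6] := {0xc7,0x65,0xee,0xf7,0xdd,0xaa}
#1 dst[0x01+3] := {0xdd,0xaa,0x6a}
#2 dst[0x05+2] := {0xc7,0x65}
#3 dst[0x05+7] := {0xe9,0x37,0x85,0x32,0xd4,0xd8,0xc7}
#4 dst[0x14+4] := {0x37,0x85,0x32,0xd4}
#5 dst[0x10+7] := {0xe9,0x37,0x85,0x32,0xd4,0xd8,0xc7}
query mem[0x15]=0xd8, mem[0x1f]=0xaa, mem[0x13]=0x32, mem[0x1a]=0xc7, mem[0x16]=0xc7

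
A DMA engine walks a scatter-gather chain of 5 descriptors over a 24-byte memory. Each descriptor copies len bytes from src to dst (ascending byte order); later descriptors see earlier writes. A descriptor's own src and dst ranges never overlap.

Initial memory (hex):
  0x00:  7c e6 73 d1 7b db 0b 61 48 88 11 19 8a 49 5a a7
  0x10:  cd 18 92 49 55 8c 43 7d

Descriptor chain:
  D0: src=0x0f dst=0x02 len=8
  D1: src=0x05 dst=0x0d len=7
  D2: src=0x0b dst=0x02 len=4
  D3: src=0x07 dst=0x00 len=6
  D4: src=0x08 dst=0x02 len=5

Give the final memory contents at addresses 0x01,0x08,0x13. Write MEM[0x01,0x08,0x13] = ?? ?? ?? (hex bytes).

  after D0: wrote 8B at 0x02 = a7cd189249558c43
  after D1: wrote 7B at 0x0d = 9249558c431119
  after D2: wrote 4B at 0x02 = 198a9249
  after D3: wrote 6B at 0x00 = 558c4311198a
  after D4: wrote 5B at 0x02 = 8c4311198a
query mem[0x01]=0x8c, mem[0x08]=0x8c, mem[0x13]=0x19

MEM[0x01,0x08,0x13] = 8c 8c 19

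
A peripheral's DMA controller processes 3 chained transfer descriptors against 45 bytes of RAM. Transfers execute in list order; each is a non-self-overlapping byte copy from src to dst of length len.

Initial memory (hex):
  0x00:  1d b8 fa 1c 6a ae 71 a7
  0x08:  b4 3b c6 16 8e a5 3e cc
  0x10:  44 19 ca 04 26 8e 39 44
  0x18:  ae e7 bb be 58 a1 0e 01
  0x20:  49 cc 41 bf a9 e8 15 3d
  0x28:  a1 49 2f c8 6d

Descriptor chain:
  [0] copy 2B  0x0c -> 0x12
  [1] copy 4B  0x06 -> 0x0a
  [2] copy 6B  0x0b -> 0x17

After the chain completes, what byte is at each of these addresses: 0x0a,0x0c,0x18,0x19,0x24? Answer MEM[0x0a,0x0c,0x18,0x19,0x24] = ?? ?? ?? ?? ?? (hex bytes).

MEM[0x0a,0x0c,0x18,0x19,0x24] = 71 b4 b4 3b a9

#0 dst[0x12+2] := {0x8e,0xa5}
#1 dst[0x0a+4] := {0x71,0xa7,0xb4,0x3b}
#2 dst[0x17+6] := {0xa7,0xb4,0x3b,0x3e,0xcc,0x44}
query mem[0x0a]=0x71, mem[0x0c]=0xb4, mem[0x18]=0xb4, mem[0x19]=0x3b, mem[0x24]=0xa9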